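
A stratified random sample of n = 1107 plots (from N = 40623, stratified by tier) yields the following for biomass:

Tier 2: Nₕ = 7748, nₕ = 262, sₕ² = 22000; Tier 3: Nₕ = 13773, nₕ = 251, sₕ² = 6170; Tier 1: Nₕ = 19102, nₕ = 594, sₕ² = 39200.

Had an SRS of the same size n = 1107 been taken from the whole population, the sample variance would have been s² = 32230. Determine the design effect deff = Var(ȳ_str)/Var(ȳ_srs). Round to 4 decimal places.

Var(ȳ_str) = Σ Wₕ²(1−fₕ)sₕ²/nₕ with Wₕ = Nₕ/40623:
  Tier 2: (7748/40623)²·(1−262/7748)·22000/262 = 2.9513237
  Tier 3: (13773/40623)²·(1−251/13773)·6170/251 = 2.7741947
  Tier 1: (19102/40623)²·(1−594/19102)·39200/594 = 14.138195
  → Var(ȳ_str) = 19.863713.
Var(ȳ_srs) = (1 − 1107/40623)·32230/1107 = 28.321332.
deff = 19.863713 / 28.321332 = 0.7014.

0.7014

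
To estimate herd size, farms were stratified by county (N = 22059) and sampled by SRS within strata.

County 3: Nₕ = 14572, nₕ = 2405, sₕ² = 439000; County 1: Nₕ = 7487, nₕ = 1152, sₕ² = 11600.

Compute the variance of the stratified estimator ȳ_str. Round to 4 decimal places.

Var(ȳ_str) = Σₕ Wₕ²(1 − fₕ)sₕ²/nₕ with Wₕ = Nₕ/N, N = 22059.
County 3: Wₕ = 0.66059205; term = 0.66059205²·(1 − 0.16504255)·439000/2405 = 66.509008.
County 1: Wₕ = 0.33940795; term = 0.33940795²·(1 − 0.15386670)·11600/1152 = 0.98149552.
Sum = 67.490504.

67.4905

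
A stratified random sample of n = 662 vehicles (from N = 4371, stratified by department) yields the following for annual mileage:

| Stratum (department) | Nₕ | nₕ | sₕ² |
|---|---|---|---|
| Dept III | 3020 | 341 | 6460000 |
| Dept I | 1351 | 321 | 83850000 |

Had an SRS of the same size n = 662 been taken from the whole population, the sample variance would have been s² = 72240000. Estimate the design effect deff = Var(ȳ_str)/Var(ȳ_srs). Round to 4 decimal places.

0.2921

Var(ȳ_str) = Σ Wₕ²(1−fₕ)sₕ²/nₕ with Wₕ = Nₕ/4371:
  Dept III: (3020/4371)²·(1−341/3020)·6460000/341 = 8022.2498
  Dept I: (1351/4371)²·(1−321/1351)·83850000/321 = 19025.19
  → Var(ȳ_str) = 27047.44.
Var(ȳ_srs) = (1 − 662/4371)·72240000/662 = 92596.757.
deff = 27047.44 / 92596.757 = 0.2921.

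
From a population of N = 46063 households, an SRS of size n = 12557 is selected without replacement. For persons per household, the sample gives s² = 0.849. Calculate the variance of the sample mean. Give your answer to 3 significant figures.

4.92 × 10^-5

Under SRS without replacement, Var(ȳ) = (1 − f)·s²/n with f = n/N = 12557/46063 = 0.27260491.
Var(ȳ) = (1 − 0.27260491)·0.849/12557 = 0.72739509·6.7611691 × 10^-5 = 4.9180412 × 10^-5.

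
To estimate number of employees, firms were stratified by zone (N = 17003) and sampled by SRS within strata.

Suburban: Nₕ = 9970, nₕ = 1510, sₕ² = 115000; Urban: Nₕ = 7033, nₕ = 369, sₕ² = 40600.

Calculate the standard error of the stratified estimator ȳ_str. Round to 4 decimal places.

6.3290

Var(ȳ_str) = Σₕ Wₕ²(1 − fₕ)sₕ²/nₕ with Wₕ = Nₕ/N, N = 17003.
Suburban: Wₕ = 0.58636711; term = 0.58636711²·(1 − 0.15145436)·115000/1510 = 22.219552.
Urban: Wₕ = 0.41363289; term = 0.41363289²·(1 − 0.05246694)·40600/369 = 17.837097.
Sum = 40.056649.
SE = √(40.056649) = 6.3290.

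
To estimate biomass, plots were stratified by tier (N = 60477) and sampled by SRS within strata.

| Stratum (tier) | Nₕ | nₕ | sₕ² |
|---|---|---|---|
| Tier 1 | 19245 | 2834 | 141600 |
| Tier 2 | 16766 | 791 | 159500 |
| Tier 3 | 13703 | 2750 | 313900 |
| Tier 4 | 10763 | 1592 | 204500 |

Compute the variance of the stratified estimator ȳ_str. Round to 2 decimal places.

Var(ȳ_str) = Σₕ Wₕ²(1 − fₕ)sₕ²/nₕ with Wₕ = Nₕ/N, N = 60477.
Tier 1: Wₕ = 0.31822015; term = 0.31822015²·(1 − 0.14725903)·141600/2834 = 4.3145538.
Tier 2: Wₕ = 0.27722936; term = 0.27722936²·(1 − 0.04717881)·159500/791 = 14.76638.
Tier 3: Wₕ = 0.22658201; term = 0.22658201²·(1 − 0.20068598)·313900/2750 = 4.6841079.
Tier 4: Wₕ = 0.17796848; term = 0.17796848²·(1 − 0.14791415)·204500/1592 = 3.4667283.
Sum = 27.23177.

27.23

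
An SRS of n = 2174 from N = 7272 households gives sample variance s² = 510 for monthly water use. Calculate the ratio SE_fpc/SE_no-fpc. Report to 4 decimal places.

f = n/N = 2174/7272 = 0.29895490.
SE_no-fpc = √(s²/n) = 0.48434555; SE_fpc = √((1−f)s²/n) = 0.40553496.
Ratio = √(1−f) = 0.83728436.

0.8373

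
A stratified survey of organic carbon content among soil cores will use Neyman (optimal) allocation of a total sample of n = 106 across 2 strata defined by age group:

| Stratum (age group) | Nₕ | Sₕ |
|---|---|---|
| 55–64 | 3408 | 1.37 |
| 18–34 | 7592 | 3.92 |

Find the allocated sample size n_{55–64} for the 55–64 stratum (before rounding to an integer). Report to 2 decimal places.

Neyman allocation: nₕ = n·NₕSₕ / Σⱼ NⱼSⱼ.
Σ NⱼSⱼ = 3408·1.37 + 7592·3.92 = 34429.6.
n_{55–64} = 106·3408·1.37 / 34429.6 = 14.37.

14.37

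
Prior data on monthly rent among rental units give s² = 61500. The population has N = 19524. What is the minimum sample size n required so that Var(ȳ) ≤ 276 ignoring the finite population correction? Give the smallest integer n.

Without fpc, n₀ = s²/D = 61500/276 = 222.8261.
Rounding up, n = 223.

223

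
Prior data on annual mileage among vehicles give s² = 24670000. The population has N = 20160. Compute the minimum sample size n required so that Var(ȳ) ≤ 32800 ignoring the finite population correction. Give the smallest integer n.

Without fpc, n₀ = s²/D = 24670000/32800 = 752.1341.
Rounding up, n = 753.

753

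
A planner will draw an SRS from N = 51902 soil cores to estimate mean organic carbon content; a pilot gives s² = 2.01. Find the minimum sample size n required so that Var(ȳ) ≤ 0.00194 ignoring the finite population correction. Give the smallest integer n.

Without fpc, n₀ = s²/D = 2.01/0.00194 = 1036.0825.
Rounding up, n = 1037.

1037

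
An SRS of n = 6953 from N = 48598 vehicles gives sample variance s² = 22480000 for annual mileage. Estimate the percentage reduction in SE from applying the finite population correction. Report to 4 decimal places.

7.4296

f = n/N = 6953/48598 = 0.14307173.
SE_no-fpc = √(s²/n) = 56.860679; SE_fpc = √((1−f)s²/n) = 52.636169.
Ratio = √(1−f) = 0.92570420. Reduction = 100·(1 − 0.92570420) = 7.4296%.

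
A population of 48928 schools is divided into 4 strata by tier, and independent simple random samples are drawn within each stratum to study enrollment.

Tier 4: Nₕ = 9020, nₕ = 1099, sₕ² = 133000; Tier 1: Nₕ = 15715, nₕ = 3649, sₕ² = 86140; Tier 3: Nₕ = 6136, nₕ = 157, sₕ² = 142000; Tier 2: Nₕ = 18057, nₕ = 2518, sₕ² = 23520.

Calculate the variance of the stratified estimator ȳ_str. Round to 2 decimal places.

Var(ȳ_str) = Σₕ Wₕ²(1 − fₕ)sₕ²/nₕ with Wₕ = Nₕ/N, N = 48928.
Tier 4: Wₕ = 0.18435252; term = 0.18435252²·(1 − 0.12184035)·133000/1099 = 3.6118156.
Tier 1: Wₕ = 0.32118623; term = 0.32118623²·(1 − 0.23219854)·86140/3649 = 1.8697941.
Tier 3: Wₕ = 0.12540876; term = 0.12540876²·(1 − 0.02558670)·142000/157 = 13.86078.
Tier 2: Wₕ = 0.36905249; term = 0.36905249²·(1 − 0.13944731)·23520/2518 = 1.0948014.
Sum = 20.437191.

20.44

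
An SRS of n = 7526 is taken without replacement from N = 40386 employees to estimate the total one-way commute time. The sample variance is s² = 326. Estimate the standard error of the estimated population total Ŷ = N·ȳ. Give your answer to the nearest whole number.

7582

Var(Ŷ) = N²·Var(ȳ) = N²·(1 − n/N)·s²/n.
f = 7526/40386 = 0.18635171; Var(ȳ) = 0.81364829·326/7526 = 0.035244399.
Var(Ŷ) = 40386² · 0.035244399 = 5.7484637 × 10^7.
SE(Ŷ) = √(5.7484637 × 10^7) = 7582.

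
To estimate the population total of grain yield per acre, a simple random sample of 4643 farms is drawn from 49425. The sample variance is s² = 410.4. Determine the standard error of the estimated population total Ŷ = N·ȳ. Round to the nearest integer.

Var(Ŷ) = N²·Var(ȳ) = N²·(1 − n/N)·s²/n.
f = 4643/49425 = 0.09394031; Var(ȳ) = 0.90605969·410.4/4643 = 0.080087636.
Var(Ŷ) = 49425² · 0.080087636 = 1.9564053 × 10^8.
SE(Ŷ) = √(1.9564053 × 10^8) = 13987.

13987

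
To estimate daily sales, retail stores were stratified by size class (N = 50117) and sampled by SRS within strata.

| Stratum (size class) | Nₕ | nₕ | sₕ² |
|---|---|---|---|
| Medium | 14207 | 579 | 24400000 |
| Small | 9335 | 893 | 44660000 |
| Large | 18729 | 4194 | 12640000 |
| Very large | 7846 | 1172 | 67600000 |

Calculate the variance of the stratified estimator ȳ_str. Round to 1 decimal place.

Var(ȳ_str) = Σₕ Wₕ²(1 − fₕ)sₕ²/nₕ with Wₕ = Nₕ/N, N = 50117.
Medium: Wₕ = 0.28347666; term = 0.28347666²·(1 − 0.04075456)·24400000/579 = 3248.4459.
Small: Wₕ = 0.18626414; term = 0.18626414²·(1 − 0.09566149)·44660000/893 = 1569.1223.
Large: Wₕ = 0.37370553; term = 0.37370553²·(1 − 0.22393080)·12640000/4194 = 326.6466.
Very large: Wₕ = 0.15655366; term = 0.15655366²·(1 − 0.14937548)·67600000/1172 = 1202.4955.
Sum = 6346.7103.

6346.7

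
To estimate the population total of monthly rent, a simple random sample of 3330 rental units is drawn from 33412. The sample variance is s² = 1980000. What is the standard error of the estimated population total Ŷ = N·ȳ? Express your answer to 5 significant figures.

773060

Var(Ŷ) = N²·Var(ȳ) = N²·(1 − n/N)·s²/n.
f = 3330/33412 = 0.09966479; Var(ȳ) = 0.90033521·1980000/3330 = 535.33445.
Var(Ŷ) = 33412² · 535.33445 = 5.976269 × 10^11.
SE(Ŷ) = √(5.976269 × 10^11) = 773060.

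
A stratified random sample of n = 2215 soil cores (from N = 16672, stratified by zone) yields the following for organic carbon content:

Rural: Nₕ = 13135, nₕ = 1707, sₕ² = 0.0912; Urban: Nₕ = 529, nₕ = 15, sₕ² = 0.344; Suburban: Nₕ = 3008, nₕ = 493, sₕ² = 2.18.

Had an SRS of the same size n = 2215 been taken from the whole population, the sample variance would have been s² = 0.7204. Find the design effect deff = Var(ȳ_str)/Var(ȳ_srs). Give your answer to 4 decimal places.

Var(ȳ_str) = Σ Wₕ²(1−fₕ)sₕ²/nₕ with Wₕ = Nₕ/16672:
  Rural: (13135/16672)²·(1−1707/13135)·0.0912/1707 = 2.8852684 × 10^-5
  Urban: (529/16672)²·(1−15/529)·0.344/15 = 2.2434199 × 10^-5
  Suburban: (3008/16672)²·(1−493/3008)·2.18/493 = 1.2035108 × 10^-4
  → Var(ȳ_str) = 1.7163796 × 10^-4.
Var(ȳ_srs) = (1 − 2215/16672)·0.7204/2215 = 2.8202685 × 10^-4.
deff = (1.7163796 × 10^-4) / (2.8202685 × 10^-4) = 0.6086.

0.6086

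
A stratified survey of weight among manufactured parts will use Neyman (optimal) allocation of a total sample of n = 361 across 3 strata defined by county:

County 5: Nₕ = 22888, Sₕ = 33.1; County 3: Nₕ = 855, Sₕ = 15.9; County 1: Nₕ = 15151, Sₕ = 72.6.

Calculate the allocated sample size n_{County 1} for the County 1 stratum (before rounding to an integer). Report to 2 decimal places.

212.22

Neyman allocation: nₕ = n·NₕSₕ / Σⱼ NⱼSⱼ.
Σ NⱼSⱼ = 22888·33.1 + 855·15.9 + 15151·72.6 = 1.8711499 × 10^6.
n_{County 1} = 361·15151·72.6 / (1.8711499 × 10^6) = 212.22.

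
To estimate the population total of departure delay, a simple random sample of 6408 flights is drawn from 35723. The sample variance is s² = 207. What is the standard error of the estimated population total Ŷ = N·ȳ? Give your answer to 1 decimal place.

Var(Ŷ) = N²·Var(ȳ) = N²·(1 − n/N)·s²/n.
f = 6408/35723 = 0.17938023; Var(ȳ) = 0.82061977·207/6408 = 0.026508785.
Var(Ŷ) = 35723² · 0.026508785 = 3.3828728 × 10^7.
SE(Ŷ) = √(3.3828728 × 10^7) = 5816.2.

5816.2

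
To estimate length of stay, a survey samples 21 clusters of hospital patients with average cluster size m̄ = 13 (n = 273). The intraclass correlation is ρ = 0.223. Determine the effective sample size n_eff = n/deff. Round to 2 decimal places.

74.27

deff = 1 + (13 − 1)·0.223 = 1 + 2.676 = 3.676.
n_eff = 273 / 3.676 = 74.27.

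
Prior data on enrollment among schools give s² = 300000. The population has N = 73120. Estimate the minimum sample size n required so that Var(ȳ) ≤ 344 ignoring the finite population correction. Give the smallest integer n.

Without fpc, n₀ = s²/D = 300000/344 = 872.0930.
Rounding up, n = 873.

873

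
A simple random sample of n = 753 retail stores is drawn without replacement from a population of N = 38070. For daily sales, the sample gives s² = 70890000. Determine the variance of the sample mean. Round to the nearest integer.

92281

Under SRS without replacement, Var(ȳ) = (1 − f)·s²/n with f = n/N = 753/38070 = 0.01977935.
Var(ȳ) = (1 − 0.01977935)·70890000/753 = 0.98022065·94143.426 = 92281.33.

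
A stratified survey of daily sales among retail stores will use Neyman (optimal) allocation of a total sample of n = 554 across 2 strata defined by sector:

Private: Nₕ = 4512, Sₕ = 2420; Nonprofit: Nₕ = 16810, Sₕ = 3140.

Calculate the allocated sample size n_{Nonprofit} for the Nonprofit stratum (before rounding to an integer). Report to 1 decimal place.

Neyman allocation: nₕ = n·NₕSₕ / Σⱼ NⱼSⱼ.
Σ NⱼSⱼ = 4512·2420 + 16810·3140 = 6.370244 × 10^7.
n_{Nonprofit} = 554·16810·3140 / (6.370244 × 10^7) = 459.0.

459.0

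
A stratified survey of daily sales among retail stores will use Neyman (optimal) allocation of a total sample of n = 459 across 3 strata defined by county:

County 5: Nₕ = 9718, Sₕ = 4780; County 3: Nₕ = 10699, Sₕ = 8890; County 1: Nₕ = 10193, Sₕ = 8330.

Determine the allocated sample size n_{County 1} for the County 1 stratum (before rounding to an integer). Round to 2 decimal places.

Neyman allocation: nₕ = n·NₕSₕ / Σⱼ NⱼSⱼ.
Σ NⱼSⱼ = 9718·4780 + 10699·8890 + 10193·8330 = 2.2647384 × 10^8.
n_{County 1} = 459·10193·8330 / (2.2647384 × 10^8) = 172.08.

172.08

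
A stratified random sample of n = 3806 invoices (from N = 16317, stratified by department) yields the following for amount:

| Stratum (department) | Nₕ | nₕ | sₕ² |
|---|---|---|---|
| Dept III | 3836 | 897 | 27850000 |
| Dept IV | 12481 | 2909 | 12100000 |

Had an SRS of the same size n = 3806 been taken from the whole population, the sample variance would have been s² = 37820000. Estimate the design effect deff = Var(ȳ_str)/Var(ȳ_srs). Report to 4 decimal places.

0.4175

Var(ȳ_str) = Σ Wₕ²(1−fₕ)sₕ²/nₕ with Wₕ = Nₕ/16317:
  Dept III: (3836/16317)²·(1−897/3836)·27850000/897 = 1314.7111
  Dept IV: (12481/16317)²·(1−2909/12481)·12100000/2909 = 1866.436
  → Var(ȳ_str) = 3181.1471.
Var(ȳ_srs) = (1 − 3806/16317)·37820000/3806 = 7619.1136.
deff = 3181.1471 / 7619.1136 = 0.4175.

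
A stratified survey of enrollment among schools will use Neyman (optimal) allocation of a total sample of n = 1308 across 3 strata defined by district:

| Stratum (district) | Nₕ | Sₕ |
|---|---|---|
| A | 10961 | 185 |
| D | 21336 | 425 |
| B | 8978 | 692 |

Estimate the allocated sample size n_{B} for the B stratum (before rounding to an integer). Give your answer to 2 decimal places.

469.50

Neyman allocation: nₕ = n·NₕSₕ / Σⱼ NⱼSⱼ.
Σ NⱼSⱼ = 10961·185 + 21336·425 + 8978·692 = 1.7308361 × 10^7.
n_{B} = 1308·8978·692 / (1.7308361 × 10^7) = 469.50.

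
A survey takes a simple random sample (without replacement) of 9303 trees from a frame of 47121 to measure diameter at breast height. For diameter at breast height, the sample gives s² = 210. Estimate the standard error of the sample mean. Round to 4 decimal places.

0.1346

Under SRS without replacement, Var(ȳ) = (1 − f)·s²/n with f = n/N = 9303/47121 = 0.19742790.
Var(ȳ) = (1 − 0.19742790)·210/9303 = 0.80257210·0.022573363 = 0.018116752.
SE(ȳ) = √(0.018116752) = 0.1346.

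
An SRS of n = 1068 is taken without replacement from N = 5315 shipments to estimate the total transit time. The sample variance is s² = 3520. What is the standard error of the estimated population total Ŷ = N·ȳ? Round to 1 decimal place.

Var(Ŷ) = N²·Var(ȳ) = N²·(1 − n/N)·s²/n.
f = 1068/5315 = 0.20094073; Var(ȳ) = 0.79905927·3520/1068 = 2.6336036.
Var(Ŷ) = 5315² · 2.6336036 = 7.4397261 × 10^7.
SE(Ŷ) = √(7.4397261 × 10^7) = 8625.4.

8625.4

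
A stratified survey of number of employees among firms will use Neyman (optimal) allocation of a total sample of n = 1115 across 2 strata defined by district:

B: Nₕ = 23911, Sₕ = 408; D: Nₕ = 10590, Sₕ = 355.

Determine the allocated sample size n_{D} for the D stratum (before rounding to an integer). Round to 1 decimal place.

Neyman allocation: nₕ = n·NₕSₕ / Σⱼ NⱼSⱼ.
Σ NⱼSⱼ = 23911·408 + 10590·355 = 1.3515138 × 10^7.
n_{D} = 1115·10590·355 / (1.3515138 × 10^7) = 310.2.

310.2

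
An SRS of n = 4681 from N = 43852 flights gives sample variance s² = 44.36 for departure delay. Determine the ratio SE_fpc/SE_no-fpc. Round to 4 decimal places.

0.9451

f = n/N = 4681/43852 = 0.10674542.
SE_no-fpc = √(s²/n) = 0.097347869; SE_fpc = √((1−f)s²/n) = 0.09200556.
Ratio = √(1−f) = 0.94512146.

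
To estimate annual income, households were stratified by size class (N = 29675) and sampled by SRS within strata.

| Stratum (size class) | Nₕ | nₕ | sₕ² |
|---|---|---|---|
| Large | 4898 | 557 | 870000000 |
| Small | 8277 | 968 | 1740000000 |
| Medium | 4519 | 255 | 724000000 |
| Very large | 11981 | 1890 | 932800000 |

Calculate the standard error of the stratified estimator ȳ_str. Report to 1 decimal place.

Var(ȳ_str) = Σₕ Wₕ²(1 − fₕ)sₕ²/nₕ with Wₕ = Nₕ/N, N = 29675.
Large: Wₕ = 0.16505476; term = 0.16505476²·(1 − 0.11371989)·870000000/557 = 37713.008.
Small: Wₕ = 0.27892165; term = 0.27892165²·(1 − 0.11695059)·1740000000/968 = 123487.6.
Medium: Wₕ = 0.15228307; term = 0.15228307²·(1 − 0.05642841)·724000000/255 = 62126.44.
Very large: Wₕ = 0.40374052; term = 0.40374052²·(1 − 0.15774977)·932800000/1890 = 67759.868.
Sum = 291086.92.
SE = √(291086.92) = 539.5.

539.5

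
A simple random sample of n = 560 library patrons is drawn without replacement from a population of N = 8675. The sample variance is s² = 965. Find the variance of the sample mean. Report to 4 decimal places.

1.6120

Under SRS without replacement, Var(ȳ) = (1 − f)·s²/n with f = n/N = 560/8675 = 0.06455331.
Var(ȳ) = (1 − 0.06455331)·965/560 = 0.93544669·1.7232143 = 1.6119751.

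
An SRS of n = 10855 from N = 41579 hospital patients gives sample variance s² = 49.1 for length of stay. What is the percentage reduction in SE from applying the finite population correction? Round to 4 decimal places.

14.0389

f = n/N = 10855/41579 = 0.26106929.
SE_no-fpc = √(s²/n) = 0.067255194; SE_fpc = √((1−f)s²/n) = 0.057813291.
Ratio = √(1−f) = 0.85961079. Reduction = 100·(1 − 0.85961079) = 14.0389%.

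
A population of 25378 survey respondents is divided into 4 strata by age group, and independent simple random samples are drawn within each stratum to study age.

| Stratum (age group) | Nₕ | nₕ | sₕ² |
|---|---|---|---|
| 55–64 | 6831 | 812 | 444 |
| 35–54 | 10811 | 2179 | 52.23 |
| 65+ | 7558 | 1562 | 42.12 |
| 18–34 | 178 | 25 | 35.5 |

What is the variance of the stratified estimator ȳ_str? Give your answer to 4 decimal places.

Var(ȳ_str) = Σₕ Wₕ²(1 − fₕ)sₕ²/nₕ with Wₕ = Nₕ/N, N = 25378.
55–64: Wₕ = 0.26917015; term = 0.26917015²·(1 − 0.11886986)·444/812 = 0.034907664.
35–54: Wₕ = 0.42599890; term = 0.42599890²·(1 − 0.20155397)·52.23/2179 = 0.0034731641.
65+: Wₕ = 0.29781701; term = 0.29781701²·(1 − 0.20666843)·42.12/1562 = 0.0018974094.
18–34: Wₕ = 0.00701395; term = 0.00701395²·(1 − 0.14044944)·35.5/25 = 6.0046126 × 10^-5.
Sum = 0.040338284.

0.0403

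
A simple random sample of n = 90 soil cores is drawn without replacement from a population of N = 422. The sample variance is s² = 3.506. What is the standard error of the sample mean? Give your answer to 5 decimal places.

Under SRS without replacement, Var(ȳ) = (1 − f)·s²/n with f = n/N = 90/422 = 0.21327014.
Var(ȳ) = (1 − 0.21327014)·3.506/90 = 0.78672986·0.038955556 = 0.030647499.
SE(ȳ) = √(0.030647499) = 0.17506.

0.17506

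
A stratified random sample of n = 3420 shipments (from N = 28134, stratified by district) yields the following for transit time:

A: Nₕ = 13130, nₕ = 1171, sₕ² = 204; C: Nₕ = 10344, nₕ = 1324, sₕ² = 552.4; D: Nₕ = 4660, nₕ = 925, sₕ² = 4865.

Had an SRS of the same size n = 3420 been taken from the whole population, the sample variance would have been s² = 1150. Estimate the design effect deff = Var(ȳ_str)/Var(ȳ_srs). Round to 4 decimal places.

0.6750

Var(ȳ_str) = Σ Wₕ²(1−fₕ)sₕ²/nₕ with Wₕ = Nₕ/28134:
  A: (13130/28134)²·(1−1171/13130)·204/1171 = 0.034559695
  C: (10344/28134)²·(1−1324/10344)·552.4/1324 = 0.049181047
  D: (4660/28134)²·(1−925/4660)·4865/925 = 0.11565241
  → Var(ȳ_str) = 0.19939315.
Var(ȳ_srs) = (1 − 3420/28134)·1150/3420 = 0.2953815.
deff = 0.19939315 / 0.2953815 = 0.6750.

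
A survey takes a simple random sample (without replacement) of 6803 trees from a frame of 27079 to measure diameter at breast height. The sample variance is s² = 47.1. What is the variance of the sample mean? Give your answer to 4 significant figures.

Under SRS without replacement, Var(ȳ) = (1 − f)·s²/n with f = n/N = 6803/27079 = 0.25122789.
Var(ȳ) = (1 − 0.25122789)·47.1/6803 = 0.74877211·0.0069234161 = 0.0051840609.

0.005184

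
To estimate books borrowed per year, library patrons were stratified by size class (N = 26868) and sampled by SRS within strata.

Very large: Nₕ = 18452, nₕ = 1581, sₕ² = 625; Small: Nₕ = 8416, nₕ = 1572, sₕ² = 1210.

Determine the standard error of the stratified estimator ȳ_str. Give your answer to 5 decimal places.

Var(ȳ_str) = Σₕ Wₕ²(1 − fₕ)sₕ²/nₕ with Wₕ = Nₕ/N, N = 26868.
Very large: Wₕ = 0.68676492; term = 0.68676492²·(1 − 0.08568177)·625/1581 = 0.17047541.
Small: Wₕ = 0.31323508; term = 0.31323508²·(1 − 0.18678707)·1210/1572 = 0.061415484.
Sum = 0.23189089.
SE = √(0.23189089) = 0.48155.

0.48155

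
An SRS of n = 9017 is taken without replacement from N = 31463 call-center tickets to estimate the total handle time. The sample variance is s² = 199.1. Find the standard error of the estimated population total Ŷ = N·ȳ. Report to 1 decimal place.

Var(Ŷ) = N²·Var(ȳ) = N²·(1 − n/N)·s²/n.
f = 9017/31463 = 0.28659060; Var(ȳ) = 0.71340940·199.1/9017 = 0.015752447.
Var(Ŷ) = 31463² · 0.015752447 = 1.5593668 × 10^7.
SE(Ŷ) = √(1.5593668 × 10^7) = 3948.9.

3948.9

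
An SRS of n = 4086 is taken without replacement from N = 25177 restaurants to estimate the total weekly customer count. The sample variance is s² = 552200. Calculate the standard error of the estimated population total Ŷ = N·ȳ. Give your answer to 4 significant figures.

Var(Ŷ) = N²·Var(ȳ) = N²·(1 − n/N)·s²/n.
f = 4086/25177 = 0.16229098; Var(ȳ) = 0.83770902·552200/4086 = 113.21168.
Var(Ŷ) = 25177² · 113.21168 = 7.176277 × 10^10.
SE(Ŷ) = √(7.176277 × 10^10) = 267900.

267900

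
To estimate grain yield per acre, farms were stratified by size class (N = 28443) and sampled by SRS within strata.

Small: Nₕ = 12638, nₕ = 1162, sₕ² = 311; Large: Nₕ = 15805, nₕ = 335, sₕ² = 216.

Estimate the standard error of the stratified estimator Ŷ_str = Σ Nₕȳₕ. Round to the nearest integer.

Var(Ŷ_str) = Σₕ Nₕ²(1 − fₕ)sₕ²/nₕ.
Small: 12638²·(1 − 1162/12638)·311/1162 = 3.8817106 × 10^7.
Large: 15805²·(1 − 335/15805)·216/335 = 1.5764992 × 10^8.
Sum = 1.9646703 × 10^8.
SE = √(1.9646703 × 10^8) = 14017.

14017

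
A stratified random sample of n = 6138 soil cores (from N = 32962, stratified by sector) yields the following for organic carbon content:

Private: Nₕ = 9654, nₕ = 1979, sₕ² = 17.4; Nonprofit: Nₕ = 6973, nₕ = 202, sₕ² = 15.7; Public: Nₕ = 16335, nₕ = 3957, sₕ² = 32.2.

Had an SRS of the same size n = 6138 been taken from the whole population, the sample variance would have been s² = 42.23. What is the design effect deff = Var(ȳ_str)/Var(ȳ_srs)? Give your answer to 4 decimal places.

0.9808

Var(ȳ_str) = Σ Wₕ²(1−fₕ)sₕ²/nₕ with Wₕ = Nₕ/32962:
  Private: (9654/32962)²·(1−1979/9654)·17.4/1979 = 5.9960055 × 10^-4
  Nonprofit: (6973/32962)²·(1−202/6973)·15.7/202 = 0.0033774867
  Public: (16335/32962)²·(1−3957/16335)·32.2/3957 = 0.0015143712
  → Var(ȳ_str) = 0.0054914585.
Var(ȳ_srs) = (1 − 6138/32962)·42.23/6138 = 0.005598919.
deff = 0.0054914585 / 0.005598919 = 0.9808.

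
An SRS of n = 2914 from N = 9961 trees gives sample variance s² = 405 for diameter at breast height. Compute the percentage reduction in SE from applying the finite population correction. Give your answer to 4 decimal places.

15.8894

f = n/N = 2914/9961 = 0.29254091.
SE_no-fpc = √(s²/n) = 0.37280587; SE_fpc = √((1−f)s²/n) = 0.3135692.
Ratio = √(1−f) = 0.84110587. Reduction = 100·(1 − 0.84110587) = 15.8894%.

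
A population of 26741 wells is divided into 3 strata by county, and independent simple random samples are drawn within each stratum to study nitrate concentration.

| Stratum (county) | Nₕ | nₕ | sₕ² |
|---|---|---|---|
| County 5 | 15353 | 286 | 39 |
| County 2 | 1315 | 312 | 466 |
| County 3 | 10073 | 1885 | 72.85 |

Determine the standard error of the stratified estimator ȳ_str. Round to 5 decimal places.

0.22655

Var(ȳ_str) = Σₕ Wₕ²(1 − fₕ)sₕ²/nₕ with Wₕ = Nₕ/N, N = 26741.
County 5: Wₕ = 0.57413709; term = 0.57413709²·(1 − 0.01862828)·39/286 = 0.044112668.
County 2: Wₕ = 0.04917542; term = 0.04917542²·(1 − 0.23726236)·466/312 = 0.0027548802.
County 3: Wₕ = 0.37668748; term = 0.37668748²·(1 − 0.18713392)·72.85/1885 = 0.0044575845.
Sum = 0.051325133.
SE = √(0.051325133) = 0.22655.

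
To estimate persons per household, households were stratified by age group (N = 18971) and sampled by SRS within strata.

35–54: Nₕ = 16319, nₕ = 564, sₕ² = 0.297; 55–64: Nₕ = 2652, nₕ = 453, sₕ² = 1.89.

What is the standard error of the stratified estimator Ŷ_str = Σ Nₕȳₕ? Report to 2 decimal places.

399.65

Var(Ŷ_str) = Σₕ Nₕ²(1 − fₕ)sₕ²/nₕ.
35–54: 16319²·(1 − 564/16319)·0.297/564 = 135390.84.
55–64: 2652²·(1 − 453/2652)·1.89/453 = 24331.134.
Sum = 159721.97.
SE = √(159721.97) = 399.65.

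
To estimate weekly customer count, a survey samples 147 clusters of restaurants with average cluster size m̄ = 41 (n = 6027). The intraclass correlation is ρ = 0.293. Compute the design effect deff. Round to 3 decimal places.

deff = 1 + (41 − 1)·0.293 = 1 + 11.72 = 12.72.

12.720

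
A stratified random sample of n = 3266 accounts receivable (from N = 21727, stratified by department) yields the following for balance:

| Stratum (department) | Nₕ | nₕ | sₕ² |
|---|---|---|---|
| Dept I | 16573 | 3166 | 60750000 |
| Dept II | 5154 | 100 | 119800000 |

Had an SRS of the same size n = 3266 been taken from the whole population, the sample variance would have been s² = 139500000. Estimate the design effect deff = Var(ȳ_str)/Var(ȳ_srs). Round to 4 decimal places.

2.0703

Var(ȳ_str) = Σ Wₕ²(1−fₕ)sₕ²/nₕ with Wₕ = Nₕ/21727:
  Dept I: (16573/21727)²·(1−3166/16573)·60750000/3166 = 9031.6809
  Dept II: (5154/21727)²·(1−100/5154)·119800000/100 = 66105.401
  → Var(ȳ_str) = 75137.082.
Var(ȳ_srs) = (1 − 3266/21727)·139500000/3266 = 36292.216.
deff = 75137.082 / 36292.216 = 2.0703.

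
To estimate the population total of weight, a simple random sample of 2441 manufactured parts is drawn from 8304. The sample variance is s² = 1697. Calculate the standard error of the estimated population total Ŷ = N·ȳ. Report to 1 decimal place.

5817.8

Var(Ŷ) = N²·Var(ȳ) = N²·(1 − n/N)·s²/n.
f = 2441/8304 = 0.29395472; Var(ȳ) = 0.70604528·1697/2441 = 0.49084754.
Var(Ŷ) = 8304² · 0.49084754 = 3.3847087 × 10^7.
SE(Ŷ) = √(3.3847087 × 10^7) = 5817.8.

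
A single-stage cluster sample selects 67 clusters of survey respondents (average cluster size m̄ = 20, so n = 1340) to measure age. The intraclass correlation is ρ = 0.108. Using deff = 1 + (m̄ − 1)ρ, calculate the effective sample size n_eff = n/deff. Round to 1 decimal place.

deff = 1 + (20 − 1)·0.108 = 1 + 2.052 = 3.052.
n_eff = 1340 / 3.052 = 439.1.

439.1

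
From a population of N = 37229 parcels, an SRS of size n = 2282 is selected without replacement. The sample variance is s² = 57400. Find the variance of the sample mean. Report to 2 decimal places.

23.61

Under SRS without replacement, Var(ȳ) = (1 − f)·s²/n with f = n/N = 2282/37229 = 0.06129630.
Var(ȳ) = (1 − 0.06129630)·57400/2282 = 0.93870370·25.153374 = 23.611565.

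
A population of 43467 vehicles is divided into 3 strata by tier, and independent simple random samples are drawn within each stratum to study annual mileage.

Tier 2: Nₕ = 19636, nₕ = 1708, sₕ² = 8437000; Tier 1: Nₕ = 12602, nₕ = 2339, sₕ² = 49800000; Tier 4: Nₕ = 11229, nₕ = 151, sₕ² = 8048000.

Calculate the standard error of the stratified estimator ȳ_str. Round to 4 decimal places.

76.7262

Var(ȳ_str) = Σₕ Wₕ²(1 − fₕ)sₕ²/nₕ with Wₕ = Nₕ/N, N = 43467.
Tier 2: Wₕ = 0.45174500; term = 0.45174500²·(1 − 0.08698309)·8437000/1708 = 920.37691.
Tier 1: Wₕ = 0.28992109; term = 0.28992109²·(1 − 0.18560546)·49800000/2339 = 1457.4498.
Tier 4: Wₕ = 0.25833391; term = 0.25833391²·(1 − 0.01344732)·8048000/151 = 3509.0869.
Sum = 5886.9136.
SE = √(5886.9136) = 76.7262.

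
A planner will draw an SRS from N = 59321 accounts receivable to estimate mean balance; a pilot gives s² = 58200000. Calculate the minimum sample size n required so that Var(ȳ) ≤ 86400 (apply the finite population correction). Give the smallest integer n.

Without fpc, n₀ = s²/D = 58200000/86400 = 673.6111.
With fpc, (1 − n/N)·s²/n ≤ D requires n ≥ n₀/(1 + n₀/N) = 673.6111/(1 + 673.6111/59321) = 666.0479.
Rounding up, n = 667.

667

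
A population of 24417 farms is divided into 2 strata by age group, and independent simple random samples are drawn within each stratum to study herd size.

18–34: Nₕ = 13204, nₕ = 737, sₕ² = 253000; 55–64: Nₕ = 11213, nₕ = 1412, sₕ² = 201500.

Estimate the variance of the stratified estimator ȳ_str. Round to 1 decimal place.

121.1

Var(ȳ_str) = Σₕ Wₕ²(1 − fₕ)sₕ²/nₕ with Wₕ = Nₕ/N, N = 24417.
18–34: Wₕ = 0.54077077; term = 0.54077077²·(1 − 0.05581642)·253000/737 = 94.78419.
55–64: Wₕ = 0.45922923; term = 0.45922923²·(1 − 0.12592527)·201500/1412 = 26.305585.
Sum = 121.08978.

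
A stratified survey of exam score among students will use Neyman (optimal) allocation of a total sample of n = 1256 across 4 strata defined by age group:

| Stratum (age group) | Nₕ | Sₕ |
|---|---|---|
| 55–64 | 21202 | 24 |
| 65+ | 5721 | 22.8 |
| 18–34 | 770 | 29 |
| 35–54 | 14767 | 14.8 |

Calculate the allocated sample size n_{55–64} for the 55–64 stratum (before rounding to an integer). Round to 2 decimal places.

726.13

Neyman allocation: nₕ = n·NₕSₕ / Σⱼ NⱼSⱼ.
Σ NⱼSⱼ = 21202·24 + 5721·22.8 + 770·29 + 14767·14.8 = 880168.4.
n_{55–64} = 1256·21202·24 / 880168.4 = 726.13.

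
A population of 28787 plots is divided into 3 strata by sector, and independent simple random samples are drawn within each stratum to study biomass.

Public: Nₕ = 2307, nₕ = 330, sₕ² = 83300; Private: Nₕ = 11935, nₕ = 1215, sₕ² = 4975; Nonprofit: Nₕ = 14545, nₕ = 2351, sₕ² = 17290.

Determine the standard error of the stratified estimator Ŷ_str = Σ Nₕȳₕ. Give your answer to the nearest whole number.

54585

Var(Ŷ_str) = Σₕ Nₕ²(1 − fₕ)sₕ²/nₕ.
Public: 2307²·(1 − 330/2307)·83300/330 = 1.1512916 × 10^9.
Private: 11935²·(1 − 1215/11935)·4975/1215 = 5.2388265 × 10^8.
Nonprofit: 14545²·(1 − 2351/14545)·17290/2351 = 1.3043744 × 10^9.
Sum = 2.9795487 × 10^9.
SE = √(2.9795487 × 10^9) = 54585.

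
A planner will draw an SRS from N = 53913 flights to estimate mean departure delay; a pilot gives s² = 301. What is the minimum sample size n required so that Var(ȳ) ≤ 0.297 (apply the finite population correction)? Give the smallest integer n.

995

Without fpc, n₀ = s²/D = 301/0.297 = 1013.4680.
With fpc, (1 − n/N)·s²/n ≤ D requires n ≥ n₀/(1 + n₀/N) = 1013.4680/(1 + 1013.4680/53913) = 994.7681.
Rounding up, n = 995.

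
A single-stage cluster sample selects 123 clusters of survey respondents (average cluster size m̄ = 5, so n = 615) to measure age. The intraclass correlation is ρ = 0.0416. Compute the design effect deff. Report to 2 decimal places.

1.17

deff = 1 + (5 − 1)·0.0416 = 1 + 0.1664 = 1.1664.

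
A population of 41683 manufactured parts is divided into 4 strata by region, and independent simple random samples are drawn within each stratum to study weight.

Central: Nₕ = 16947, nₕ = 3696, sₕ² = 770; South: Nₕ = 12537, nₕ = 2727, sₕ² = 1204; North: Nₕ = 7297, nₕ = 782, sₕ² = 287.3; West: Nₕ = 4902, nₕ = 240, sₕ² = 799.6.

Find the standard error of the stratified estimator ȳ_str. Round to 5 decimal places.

0.33474

Var(ȳ_str) = Σₕ Wₕ²(1 − fₕ)sₕ²/nₕ with Wₕ = Nₕ/N, N = 41683.
Central: Wₕ = 0.40656863; term = 0.40656863²·(1 − 0.21809170)·770/3696 = 0.026926649.
South: Wₕ = 0.30077010; term = 0.30077010²·(1 − 0.21751615)·1204/2727 = 0.031252592.
North: Wₕ = 0.17505938; term = 0.17505938²·(1 − 0.10716733)·287.3/782 = 0.010052399.
West: Wₕ = 0.11760190; term = 0.11760190²·(1 − 0.04895961)·799.6/240 = 0.043821696.
Sum = 0.11205334.
SE = √(0.11205334) = 0.33474.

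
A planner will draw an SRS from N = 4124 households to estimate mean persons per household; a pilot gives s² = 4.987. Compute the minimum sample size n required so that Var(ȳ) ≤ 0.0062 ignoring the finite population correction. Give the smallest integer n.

805

Without fpc, n₀ = s²/D = 4.987/0.0062 = 804.3548.
Rounding up, n = 805.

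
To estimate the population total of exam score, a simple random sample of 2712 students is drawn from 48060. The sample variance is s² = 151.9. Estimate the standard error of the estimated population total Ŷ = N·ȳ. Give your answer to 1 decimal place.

11048.5

Var(Ŷ) = N²·Var(ȳ) = N²·(1 − n/N)·s²/n.
f = 2712/48060 = 0.05642946; Var(ȳ) = 0.94357054·151.9/2712 = 0.052849692.
Var(Ŷ) = 48060² · 0.052849692 = 1.2207029 × 10^8.
SE(Ŷ) = √(1.2207029 × 10^8) = 11048.5.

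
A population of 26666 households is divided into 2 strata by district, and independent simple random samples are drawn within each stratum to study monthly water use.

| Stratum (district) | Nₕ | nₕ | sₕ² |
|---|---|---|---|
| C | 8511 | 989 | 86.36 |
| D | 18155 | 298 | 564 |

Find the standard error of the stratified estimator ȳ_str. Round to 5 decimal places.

Var(ȳ_str) = Σₕ Wₕ²(1 − fₕ)sₕ²/nₕ with Wₕ = Nₕ/N, N = 26666.
C: Wₕ = 0.31917048; term = 0.31917048²·(1 − 0.11620256)·86.36/989 = 0.0078616646.
D: Wₕ = 0.68082952; term = 0.68082952²·(1 − 0.01641421)·564/298 = 0.86288286.
Sum = 0.87074452.
SE = √(0.87074452) = 0.93314.

0.93314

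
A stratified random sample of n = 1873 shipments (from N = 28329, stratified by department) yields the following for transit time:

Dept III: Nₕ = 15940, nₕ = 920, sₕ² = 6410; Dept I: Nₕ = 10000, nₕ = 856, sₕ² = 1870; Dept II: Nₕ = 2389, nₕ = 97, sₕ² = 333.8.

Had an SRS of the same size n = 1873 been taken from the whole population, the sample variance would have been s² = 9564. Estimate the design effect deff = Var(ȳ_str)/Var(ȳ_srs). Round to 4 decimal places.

0.4930

Var(ȳ_str) = Σ Wₕ²(1−fₕ)sₕ²/nₕ with Wₕ = Nₕ/28329:
  Dept III: (15940/28329)²·(1−920/15940)·6410/920 = 2.0785763
  Dept I: (10000/28329)²·(1−856/10000)·1870/856 = 0.24890956
  Dept II: (2389/28329)²·(1−97/2389)·333.8/97 = 0.023479177
  → Var(ȳ_str) = 2.350965.
Var(ȳ_srs) = (1 − 1873/28329)·9564/1873 = 4.7686421.
deff = 2.350965 / 4.7686421 = 0.4930.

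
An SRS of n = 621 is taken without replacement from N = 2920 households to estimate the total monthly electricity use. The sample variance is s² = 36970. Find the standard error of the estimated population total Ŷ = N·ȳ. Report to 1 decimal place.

Var(Ŷ) = N²·Var(ȳ) = N²·(1 − n/N)·s²/n.
f = 621/2920 = 0.21267123; Var(ȳ) = 0.78732877·36970/621 = 46.872052.
Var(Ŷ) = 2920² · 46.872052 = 3.9964986 × 10^8.
SE(Ŷ) = √(3.9964986 × 10^8) = 19991.2.

19991.2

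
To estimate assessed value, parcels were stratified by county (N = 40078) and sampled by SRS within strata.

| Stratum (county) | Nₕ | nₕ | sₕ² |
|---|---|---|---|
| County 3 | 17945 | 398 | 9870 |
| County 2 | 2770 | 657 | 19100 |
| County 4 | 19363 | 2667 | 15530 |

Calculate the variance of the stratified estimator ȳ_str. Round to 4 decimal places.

6.1394

Var(ȳ_str) = Σₕ Wₕ²(1 − fₕ)sₕ²/nₕ with Wₕ = Nₕ/N, N = 40078.
County 3: Wₕ = 0.44775188; term = 0.44775188²·(1 − 0.02217888)·9870/398 = 4.8614781.
County 2: Wₕ = 0.06911523; term = 0.06911523²·(1 − 0.23718412)·19100/657 = 0.10593395.
County 4: Wₕ = 0.48313289; term = 0.48313289²·(1 − 0.13773692)·15530/2667 = 1.1719833.
Sum = 6.1393954.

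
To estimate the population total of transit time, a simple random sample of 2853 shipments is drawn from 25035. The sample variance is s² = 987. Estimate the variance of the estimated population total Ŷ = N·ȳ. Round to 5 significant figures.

Var(Ŷ) = N²·Var(ȳ) = N²·(1 − n/N)·s²/n.
f = 2853/25035 = 0.11396046; Var(ȳ) = 0.88603954·987/2853 = 0.30652682.
Var(Ŷ) = 25035² · 0.30652682 = 1.9211606 × 10^8.

1.9212 × 10^8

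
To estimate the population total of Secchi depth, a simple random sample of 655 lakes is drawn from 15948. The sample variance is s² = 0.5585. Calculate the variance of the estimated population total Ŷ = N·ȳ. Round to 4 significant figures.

Var(Ŷ) = N²·Var(ȳ) = N²·(1 − n/N)·s²/n.
f = 655/15948 = 0.04107098; Var(ȳ) = 0.95892902·0.5585/655 = 8.1765169 × 10^-4.
Var(Ŷ) = 15948² · (8.1765169 × 10^-4) = 207960.47.

208000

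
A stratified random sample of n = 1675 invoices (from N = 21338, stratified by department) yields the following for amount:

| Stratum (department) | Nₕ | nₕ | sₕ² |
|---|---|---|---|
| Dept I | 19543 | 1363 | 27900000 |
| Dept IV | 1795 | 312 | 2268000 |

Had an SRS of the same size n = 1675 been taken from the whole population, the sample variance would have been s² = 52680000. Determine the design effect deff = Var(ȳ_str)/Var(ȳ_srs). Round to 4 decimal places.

0.5526

Var(ȳ_str) = Σ Wₕ²(1−fₕ)sₕ²/nₕ with Wₕ = Nₕ/21338:
  Dept I: (19543/21338)²·(1−1363/19543)·27900000/1363 = 15972.983
  Dept IV: (1795/21338)²·(1−312/1795)·2268000/312 = 42.499776
  → Var(ȳ_str) = 16015.483.
Var(ȳ_srs) = (1 − 1675/21338)·52680000/1675 = 28981.911.
deff = 16015.483 / 28981.911 = 0.5526.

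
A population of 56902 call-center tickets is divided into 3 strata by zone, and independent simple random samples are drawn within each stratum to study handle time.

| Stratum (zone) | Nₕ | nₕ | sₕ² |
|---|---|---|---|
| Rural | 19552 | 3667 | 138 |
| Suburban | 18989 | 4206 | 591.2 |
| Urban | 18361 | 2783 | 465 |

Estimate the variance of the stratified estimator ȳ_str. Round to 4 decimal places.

Var(ȳ_str) = Σₕ Wₕ²(1 − fₕ)sₕ²/nₕ with Wₕ = Nₕ/N, N = 56902.
Rural: Wₕ = 0.34360831; term = 0.34360831²·(1 − 0.18755115)·138/3667 = 0.0036098697.
Suburban: Wₕ = 0.33371410; term = 0.33371410²·(1 − 0.22149666)·591.2/4206 = 0.012186381.
Urban: Wₕ = 0.32267759; term = 0.32267759²·(1 − 0.15157127)·465/2783 = 0.014760216.
Sum = 0.030556467.

0.0306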